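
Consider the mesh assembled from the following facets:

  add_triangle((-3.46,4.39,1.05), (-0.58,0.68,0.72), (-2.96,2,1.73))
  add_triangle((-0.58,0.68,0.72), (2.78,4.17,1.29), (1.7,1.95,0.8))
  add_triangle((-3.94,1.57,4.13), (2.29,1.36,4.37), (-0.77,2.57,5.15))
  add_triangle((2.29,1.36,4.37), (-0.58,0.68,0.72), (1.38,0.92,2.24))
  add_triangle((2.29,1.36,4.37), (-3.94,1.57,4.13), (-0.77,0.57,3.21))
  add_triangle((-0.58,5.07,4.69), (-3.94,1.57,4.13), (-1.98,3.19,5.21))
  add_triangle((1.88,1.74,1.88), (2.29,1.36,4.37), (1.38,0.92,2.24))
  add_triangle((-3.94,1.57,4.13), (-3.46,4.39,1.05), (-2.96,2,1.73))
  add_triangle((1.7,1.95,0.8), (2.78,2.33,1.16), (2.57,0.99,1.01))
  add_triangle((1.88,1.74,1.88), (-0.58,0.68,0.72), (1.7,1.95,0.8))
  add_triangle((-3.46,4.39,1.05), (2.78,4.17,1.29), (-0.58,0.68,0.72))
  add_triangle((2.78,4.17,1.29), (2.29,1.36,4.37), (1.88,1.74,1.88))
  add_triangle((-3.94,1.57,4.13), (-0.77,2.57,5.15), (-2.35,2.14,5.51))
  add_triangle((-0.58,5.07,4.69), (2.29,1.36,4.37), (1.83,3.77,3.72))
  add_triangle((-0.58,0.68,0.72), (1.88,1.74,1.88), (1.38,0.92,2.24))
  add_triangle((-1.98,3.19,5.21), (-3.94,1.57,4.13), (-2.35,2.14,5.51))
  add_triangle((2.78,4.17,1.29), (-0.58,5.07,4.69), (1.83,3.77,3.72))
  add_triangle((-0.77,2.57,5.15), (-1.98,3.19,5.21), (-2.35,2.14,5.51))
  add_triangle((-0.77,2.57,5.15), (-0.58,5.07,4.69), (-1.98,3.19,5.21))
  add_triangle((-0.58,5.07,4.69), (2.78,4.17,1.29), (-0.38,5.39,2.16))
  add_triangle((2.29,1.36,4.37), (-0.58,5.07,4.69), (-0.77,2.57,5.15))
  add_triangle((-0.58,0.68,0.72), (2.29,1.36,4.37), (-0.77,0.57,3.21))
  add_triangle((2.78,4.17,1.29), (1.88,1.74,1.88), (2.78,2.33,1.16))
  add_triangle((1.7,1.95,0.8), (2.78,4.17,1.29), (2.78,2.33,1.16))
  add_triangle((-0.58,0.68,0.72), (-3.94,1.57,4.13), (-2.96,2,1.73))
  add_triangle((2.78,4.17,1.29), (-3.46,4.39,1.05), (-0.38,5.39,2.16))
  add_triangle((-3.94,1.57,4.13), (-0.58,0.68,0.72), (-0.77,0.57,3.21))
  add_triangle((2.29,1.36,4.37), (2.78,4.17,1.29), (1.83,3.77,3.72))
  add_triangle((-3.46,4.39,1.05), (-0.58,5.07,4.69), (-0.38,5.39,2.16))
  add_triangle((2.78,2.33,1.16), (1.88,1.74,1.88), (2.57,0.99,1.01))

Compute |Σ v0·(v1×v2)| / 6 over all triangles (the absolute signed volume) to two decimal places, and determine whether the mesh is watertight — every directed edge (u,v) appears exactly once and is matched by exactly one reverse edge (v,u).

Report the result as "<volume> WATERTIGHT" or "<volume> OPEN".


Per-triangle v0·(v1×v2)/6:
  t1: -0.5239
  t2: -0.2830
  t3: +3.5811
  t4: -0.2239
  t5: +2.4157
  t6: +3.5240
  t7: +0.0282
  t8: +1.3260
  t9: -0.0337
  t10: -0.4965
  t11: -2.4834
  t12: +0.6863
  t13: -1.0954
  t14: +5.4656
  t15: -0.4734
  t16: +2.3262
  t17: +5.5459
  t18: +1.4014
  t19: +2.8752
  t20: +7.2644
  t21: +6.9813
  t22: -1.1134
  t23: +0.9241
  t24: -0.0456
  t25: -0.4650
  t26: +3.0372
  t27: -0.6889
  t28: +4.3308
  t29: +7.6651
  t30: +0.5861
Σ = +52.0386 → |volume| = 52.04

Directed edges: 90 total; 6 unmatched, e.g. (-0.58,5.07,4.69)→(-3.94,1.57,4.13) → open.

52.04 OPEN


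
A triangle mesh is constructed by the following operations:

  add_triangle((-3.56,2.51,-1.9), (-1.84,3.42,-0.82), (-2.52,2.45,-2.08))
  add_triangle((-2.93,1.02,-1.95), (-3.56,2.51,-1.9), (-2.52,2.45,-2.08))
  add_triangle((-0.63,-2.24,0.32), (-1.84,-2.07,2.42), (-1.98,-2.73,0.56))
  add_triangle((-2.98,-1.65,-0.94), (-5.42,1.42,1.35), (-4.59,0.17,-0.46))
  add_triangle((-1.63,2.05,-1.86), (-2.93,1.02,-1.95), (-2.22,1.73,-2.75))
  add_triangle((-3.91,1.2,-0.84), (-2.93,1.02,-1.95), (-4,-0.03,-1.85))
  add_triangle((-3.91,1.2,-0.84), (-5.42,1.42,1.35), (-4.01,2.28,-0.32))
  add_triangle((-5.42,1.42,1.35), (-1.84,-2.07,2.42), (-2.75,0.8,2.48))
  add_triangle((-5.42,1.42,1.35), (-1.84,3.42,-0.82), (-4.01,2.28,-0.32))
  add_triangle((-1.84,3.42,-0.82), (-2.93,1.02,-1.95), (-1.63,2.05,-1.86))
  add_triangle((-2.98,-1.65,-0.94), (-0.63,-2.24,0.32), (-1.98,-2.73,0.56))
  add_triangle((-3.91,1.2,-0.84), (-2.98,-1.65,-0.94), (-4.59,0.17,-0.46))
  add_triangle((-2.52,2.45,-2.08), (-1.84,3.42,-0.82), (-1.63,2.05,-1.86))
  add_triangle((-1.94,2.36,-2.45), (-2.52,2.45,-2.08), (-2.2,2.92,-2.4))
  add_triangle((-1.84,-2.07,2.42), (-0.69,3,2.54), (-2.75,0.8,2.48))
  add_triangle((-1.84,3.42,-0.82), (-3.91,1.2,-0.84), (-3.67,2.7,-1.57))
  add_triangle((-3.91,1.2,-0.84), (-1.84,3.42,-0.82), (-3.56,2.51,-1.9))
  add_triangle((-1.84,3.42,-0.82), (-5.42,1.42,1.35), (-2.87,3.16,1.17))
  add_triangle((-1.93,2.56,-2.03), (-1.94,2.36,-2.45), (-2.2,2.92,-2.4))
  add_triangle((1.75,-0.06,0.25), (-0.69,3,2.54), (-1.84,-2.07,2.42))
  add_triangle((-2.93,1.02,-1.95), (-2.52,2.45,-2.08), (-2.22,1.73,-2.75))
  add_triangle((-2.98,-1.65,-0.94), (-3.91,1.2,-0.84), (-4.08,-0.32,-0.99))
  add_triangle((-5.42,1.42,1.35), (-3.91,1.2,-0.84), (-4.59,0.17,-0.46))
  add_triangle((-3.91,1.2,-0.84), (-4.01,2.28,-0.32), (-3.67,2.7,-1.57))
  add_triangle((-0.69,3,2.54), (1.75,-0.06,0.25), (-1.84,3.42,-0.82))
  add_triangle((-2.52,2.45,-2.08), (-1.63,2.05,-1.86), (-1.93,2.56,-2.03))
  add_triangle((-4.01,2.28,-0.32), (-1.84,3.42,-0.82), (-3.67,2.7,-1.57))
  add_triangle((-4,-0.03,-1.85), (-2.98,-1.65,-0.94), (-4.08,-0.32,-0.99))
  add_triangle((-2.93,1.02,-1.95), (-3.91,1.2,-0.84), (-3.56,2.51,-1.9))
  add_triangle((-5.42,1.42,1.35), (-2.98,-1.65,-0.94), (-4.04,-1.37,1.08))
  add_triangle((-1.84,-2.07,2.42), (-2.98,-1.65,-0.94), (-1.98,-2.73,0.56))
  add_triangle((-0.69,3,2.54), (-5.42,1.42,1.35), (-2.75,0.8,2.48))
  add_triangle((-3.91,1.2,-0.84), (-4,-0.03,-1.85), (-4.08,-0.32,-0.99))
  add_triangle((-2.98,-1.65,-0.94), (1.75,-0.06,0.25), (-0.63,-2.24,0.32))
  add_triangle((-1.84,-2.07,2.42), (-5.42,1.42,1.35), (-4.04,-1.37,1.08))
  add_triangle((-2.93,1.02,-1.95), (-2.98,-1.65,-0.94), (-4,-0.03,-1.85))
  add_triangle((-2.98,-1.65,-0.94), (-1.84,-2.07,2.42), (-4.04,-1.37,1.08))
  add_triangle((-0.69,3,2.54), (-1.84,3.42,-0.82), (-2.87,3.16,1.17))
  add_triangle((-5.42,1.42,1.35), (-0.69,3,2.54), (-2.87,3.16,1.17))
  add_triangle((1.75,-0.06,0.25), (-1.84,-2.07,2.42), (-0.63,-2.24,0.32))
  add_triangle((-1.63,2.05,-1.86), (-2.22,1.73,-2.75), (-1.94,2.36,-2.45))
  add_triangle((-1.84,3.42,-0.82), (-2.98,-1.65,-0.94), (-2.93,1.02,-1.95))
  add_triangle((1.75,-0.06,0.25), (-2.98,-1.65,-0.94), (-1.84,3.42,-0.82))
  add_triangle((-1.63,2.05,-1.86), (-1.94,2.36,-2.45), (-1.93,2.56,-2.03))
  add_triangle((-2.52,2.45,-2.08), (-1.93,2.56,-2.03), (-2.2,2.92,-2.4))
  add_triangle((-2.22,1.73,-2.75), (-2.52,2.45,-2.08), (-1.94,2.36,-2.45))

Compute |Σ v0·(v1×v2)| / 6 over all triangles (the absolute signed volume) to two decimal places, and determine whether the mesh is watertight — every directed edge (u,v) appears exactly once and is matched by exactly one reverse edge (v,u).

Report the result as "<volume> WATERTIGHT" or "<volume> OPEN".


Per-triangle v0·(v1×v2)/6:
  t1: +0.9905
  t2: +0.6104
  t3: +0.8815
  t4: +1.9513
  t5: -0.5590
  t6: +1.1602
  t7: +1.8052
  t8: +4.2791
  t9: +2.0804
  t10: -1.3451
  t11: +0.6917
  t12: +1.1212
  t13: +0.4891
  t14: +0.1622
  t15: +3.2659
  t16: -1.0187
  t17: +1.7200
  t18: +3.9886
  t19: -0.0061
  t20: +3.9706
  t21: +0.7890
  t22: -0.1175
  t23: +1.9462
  t24: +1.0897
  t25: +3.0671
  t26: -0.0624
  t27: +1.7502
  t28: +0.8888
  t29: +1.1304
  t30: +3.8522
  t31: +1.8161
  t32: +4.4013
  t33: +0.9220
  t34: +0.5488
  t35: +4.1334
  t36: +0.3411
  t37: +2.5211
  t38: +3.1887
  t39: +3.9923
  t40: +1.5146
  t41: -0.0635
  t42: -1.9470
  t43: +0.7883
  t44: -0.0048
  t45: +0.0244
  t46: +0.3353
Σ = +63.0849 → |volume| = 63.08

Directed edges: 138 total, each appears once with its reverse present → watertight.

63.08 WATERTIGHT


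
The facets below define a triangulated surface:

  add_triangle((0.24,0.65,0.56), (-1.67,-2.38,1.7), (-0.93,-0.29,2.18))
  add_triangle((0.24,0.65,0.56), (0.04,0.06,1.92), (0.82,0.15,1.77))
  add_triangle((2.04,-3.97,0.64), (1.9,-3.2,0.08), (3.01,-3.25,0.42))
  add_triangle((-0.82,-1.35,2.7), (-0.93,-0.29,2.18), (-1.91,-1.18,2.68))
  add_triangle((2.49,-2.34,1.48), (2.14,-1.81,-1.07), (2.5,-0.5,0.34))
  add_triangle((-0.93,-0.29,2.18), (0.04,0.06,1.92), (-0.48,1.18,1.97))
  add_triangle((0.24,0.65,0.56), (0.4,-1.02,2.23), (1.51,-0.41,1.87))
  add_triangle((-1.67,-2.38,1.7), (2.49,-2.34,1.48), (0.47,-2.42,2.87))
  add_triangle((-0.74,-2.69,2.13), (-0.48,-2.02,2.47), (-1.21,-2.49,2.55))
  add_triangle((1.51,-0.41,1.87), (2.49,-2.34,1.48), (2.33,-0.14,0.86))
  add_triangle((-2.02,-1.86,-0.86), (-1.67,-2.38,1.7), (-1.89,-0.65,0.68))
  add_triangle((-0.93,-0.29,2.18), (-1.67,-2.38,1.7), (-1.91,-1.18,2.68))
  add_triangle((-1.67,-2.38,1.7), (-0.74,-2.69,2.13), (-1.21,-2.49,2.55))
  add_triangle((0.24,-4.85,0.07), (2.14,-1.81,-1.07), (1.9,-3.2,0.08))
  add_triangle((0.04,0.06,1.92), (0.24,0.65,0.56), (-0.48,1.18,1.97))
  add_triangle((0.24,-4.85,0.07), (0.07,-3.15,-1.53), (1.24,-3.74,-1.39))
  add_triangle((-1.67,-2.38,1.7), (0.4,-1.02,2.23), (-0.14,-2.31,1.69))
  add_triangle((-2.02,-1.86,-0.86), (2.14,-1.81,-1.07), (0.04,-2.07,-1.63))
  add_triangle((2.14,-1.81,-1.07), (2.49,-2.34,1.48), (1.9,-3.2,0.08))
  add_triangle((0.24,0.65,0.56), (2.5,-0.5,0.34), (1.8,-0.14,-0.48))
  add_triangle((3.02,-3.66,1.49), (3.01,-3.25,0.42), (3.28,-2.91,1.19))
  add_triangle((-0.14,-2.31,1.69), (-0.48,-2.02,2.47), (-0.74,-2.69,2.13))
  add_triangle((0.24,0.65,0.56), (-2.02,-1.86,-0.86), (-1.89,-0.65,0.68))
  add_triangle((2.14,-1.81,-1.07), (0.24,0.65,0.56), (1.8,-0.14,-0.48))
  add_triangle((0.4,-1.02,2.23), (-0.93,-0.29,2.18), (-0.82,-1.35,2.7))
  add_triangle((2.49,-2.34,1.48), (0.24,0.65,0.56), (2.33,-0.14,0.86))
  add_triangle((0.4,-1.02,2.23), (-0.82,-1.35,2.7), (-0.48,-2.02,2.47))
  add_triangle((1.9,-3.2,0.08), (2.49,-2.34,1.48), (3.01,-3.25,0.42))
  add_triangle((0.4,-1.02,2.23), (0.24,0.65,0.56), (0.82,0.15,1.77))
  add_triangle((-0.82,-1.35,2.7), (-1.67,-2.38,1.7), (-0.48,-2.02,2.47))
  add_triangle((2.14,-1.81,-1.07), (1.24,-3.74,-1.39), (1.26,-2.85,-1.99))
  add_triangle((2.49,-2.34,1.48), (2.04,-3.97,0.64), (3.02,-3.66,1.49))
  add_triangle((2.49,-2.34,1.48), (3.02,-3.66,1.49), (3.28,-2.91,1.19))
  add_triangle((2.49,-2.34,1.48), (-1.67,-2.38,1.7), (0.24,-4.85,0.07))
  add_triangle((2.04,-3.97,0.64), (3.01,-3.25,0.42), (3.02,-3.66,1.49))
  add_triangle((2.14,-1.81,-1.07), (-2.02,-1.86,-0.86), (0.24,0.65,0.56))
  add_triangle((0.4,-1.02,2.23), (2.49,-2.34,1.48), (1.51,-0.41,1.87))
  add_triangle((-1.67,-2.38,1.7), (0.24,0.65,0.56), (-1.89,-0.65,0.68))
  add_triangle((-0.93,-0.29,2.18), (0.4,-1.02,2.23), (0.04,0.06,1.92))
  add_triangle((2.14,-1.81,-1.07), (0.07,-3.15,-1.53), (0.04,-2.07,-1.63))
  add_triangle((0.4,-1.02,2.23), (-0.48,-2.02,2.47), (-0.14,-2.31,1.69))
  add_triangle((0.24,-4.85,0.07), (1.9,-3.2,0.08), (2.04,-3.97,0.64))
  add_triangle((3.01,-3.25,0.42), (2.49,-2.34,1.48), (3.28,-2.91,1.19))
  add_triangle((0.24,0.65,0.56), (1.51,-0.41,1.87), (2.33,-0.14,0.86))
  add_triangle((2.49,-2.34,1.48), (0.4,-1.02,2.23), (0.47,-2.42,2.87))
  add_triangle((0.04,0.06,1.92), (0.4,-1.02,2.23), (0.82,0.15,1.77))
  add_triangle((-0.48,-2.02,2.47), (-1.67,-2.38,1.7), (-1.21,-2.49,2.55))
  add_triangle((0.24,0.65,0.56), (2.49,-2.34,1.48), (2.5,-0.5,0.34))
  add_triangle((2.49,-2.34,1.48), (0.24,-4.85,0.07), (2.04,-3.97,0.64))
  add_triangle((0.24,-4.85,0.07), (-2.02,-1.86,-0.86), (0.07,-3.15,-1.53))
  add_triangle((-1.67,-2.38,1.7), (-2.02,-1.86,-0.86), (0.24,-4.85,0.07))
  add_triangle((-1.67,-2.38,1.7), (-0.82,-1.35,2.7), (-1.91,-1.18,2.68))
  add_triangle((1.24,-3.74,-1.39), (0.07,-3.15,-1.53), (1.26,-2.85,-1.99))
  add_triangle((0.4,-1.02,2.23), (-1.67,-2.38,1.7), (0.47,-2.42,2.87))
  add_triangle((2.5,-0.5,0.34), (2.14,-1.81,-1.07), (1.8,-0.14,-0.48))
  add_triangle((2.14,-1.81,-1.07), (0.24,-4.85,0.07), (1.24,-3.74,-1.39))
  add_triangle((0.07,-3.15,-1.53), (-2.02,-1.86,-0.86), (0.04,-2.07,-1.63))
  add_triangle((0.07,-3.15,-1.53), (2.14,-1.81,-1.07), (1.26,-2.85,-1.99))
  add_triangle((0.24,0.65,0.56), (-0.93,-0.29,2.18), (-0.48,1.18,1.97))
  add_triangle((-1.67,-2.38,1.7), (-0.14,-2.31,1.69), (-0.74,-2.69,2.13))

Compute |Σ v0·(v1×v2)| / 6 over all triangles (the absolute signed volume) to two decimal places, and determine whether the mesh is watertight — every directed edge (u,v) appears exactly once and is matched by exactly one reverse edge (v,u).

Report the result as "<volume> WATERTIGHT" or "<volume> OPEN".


36.97 WATERTIGHT

Per-triangle v0·(v1×v2)/6:
  t1: -0.1261
  t2: +0.1516
  t3: +0.3689
  t4: +0.3753
  t5: +1.7018
  t6: +0.4088
  t7: +0.3725
  t8: +2.0354
  t9: +0.2245
  t10: +1.0470
  t11: +1.3060
  t12: -0.3173
  t13: +0.3067
  t14: +1.5992
  t15: +0.1872
  t16: +1.4437
  t17: -0.8643
  t18: -0.6911
  t19: +1.4623
  t20: +0.2591
  t21: +0.4852
  t22: +0.1981
  t23: +0.0464
  t24: -0.2075
  t25: +0.3993
  t26: -0.5457
  t27: +0.3921
  t28: -0.6202
  t29: -0.1195
  t30: +0.5935
  t31: +0.8154
  t32: +0.0646
  t33: +0.2809
  t34: +5.2866
  t35: +0.8763
  t36: -0.2966
  t37: +1.0942
  t38: +0.5641
  t39: +0.3806
  t40: +0.6891
  t41: +0.3807
  t42: +0.7700
  t43: -0.2308
  t44: +0.3971
  t45: +0.9432
  t46: +0.2838
  t47: -0.0680
  t48: +0.7367
  t49: +1.0369
  t50: +2.6281
  t51: +4.1252
  t52: +0.8377
  t53: +0.6359
  t54: +0.7861
  t55: +0.5421
  t56: +1.4586
  t57: +0.6760
  t58: -0.5478
  t59: -0.1560
  t60: +0.1043
Σ = +36.9680 → |volume| = 36.97

Directed edges: 180 total, each appears once with its reverse present → watertight.


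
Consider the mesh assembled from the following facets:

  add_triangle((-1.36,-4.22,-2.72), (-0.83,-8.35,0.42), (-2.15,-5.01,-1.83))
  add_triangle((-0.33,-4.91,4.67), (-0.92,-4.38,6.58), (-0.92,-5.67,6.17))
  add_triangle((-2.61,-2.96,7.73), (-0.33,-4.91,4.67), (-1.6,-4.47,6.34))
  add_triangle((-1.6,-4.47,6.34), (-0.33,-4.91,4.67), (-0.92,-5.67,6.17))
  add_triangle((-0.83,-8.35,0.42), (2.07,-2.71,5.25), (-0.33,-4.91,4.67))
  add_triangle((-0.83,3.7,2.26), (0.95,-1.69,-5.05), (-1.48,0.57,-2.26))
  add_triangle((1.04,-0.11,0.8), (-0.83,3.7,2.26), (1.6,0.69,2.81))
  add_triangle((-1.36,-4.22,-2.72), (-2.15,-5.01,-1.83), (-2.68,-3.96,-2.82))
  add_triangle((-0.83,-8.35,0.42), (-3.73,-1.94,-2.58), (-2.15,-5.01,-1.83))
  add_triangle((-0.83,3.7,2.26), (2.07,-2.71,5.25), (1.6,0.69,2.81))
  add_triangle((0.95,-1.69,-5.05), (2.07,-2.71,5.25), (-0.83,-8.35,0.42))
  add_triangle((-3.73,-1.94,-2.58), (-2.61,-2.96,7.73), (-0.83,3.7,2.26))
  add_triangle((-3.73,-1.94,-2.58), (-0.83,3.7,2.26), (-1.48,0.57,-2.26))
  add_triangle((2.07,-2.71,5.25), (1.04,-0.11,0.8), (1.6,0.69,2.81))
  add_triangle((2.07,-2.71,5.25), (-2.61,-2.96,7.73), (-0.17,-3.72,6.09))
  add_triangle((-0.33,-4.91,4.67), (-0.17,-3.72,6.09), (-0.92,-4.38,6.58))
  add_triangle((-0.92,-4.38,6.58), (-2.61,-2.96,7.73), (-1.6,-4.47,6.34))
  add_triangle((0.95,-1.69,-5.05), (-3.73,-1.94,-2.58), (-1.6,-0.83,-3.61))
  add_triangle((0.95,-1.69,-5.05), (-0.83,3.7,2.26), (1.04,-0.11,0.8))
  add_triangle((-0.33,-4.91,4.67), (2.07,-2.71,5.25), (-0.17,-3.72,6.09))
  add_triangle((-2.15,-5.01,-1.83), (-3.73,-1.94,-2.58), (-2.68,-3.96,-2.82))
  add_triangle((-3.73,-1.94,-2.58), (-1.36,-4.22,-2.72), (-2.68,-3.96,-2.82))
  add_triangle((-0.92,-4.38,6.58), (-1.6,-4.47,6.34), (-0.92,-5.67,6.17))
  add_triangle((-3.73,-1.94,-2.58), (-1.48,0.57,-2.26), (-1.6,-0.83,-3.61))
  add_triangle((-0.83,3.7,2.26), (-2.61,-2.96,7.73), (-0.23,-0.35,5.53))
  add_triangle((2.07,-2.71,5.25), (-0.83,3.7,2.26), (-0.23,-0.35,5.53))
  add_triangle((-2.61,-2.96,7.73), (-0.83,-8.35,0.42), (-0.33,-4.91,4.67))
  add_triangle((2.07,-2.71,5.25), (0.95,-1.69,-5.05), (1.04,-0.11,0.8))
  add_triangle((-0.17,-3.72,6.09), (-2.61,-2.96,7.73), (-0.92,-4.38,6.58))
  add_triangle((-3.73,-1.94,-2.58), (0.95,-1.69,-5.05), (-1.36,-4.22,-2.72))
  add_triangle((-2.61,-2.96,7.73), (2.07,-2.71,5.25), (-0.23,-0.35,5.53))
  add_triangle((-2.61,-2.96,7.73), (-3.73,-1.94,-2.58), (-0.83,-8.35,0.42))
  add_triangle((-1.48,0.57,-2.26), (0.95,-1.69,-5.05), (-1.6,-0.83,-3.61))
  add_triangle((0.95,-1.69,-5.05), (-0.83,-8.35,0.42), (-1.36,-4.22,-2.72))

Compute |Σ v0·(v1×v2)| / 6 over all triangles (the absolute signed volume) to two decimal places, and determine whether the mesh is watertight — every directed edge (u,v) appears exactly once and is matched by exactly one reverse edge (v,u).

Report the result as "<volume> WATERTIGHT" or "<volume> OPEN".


Per-triangle v0·(v1×v2)/6:
  t1: +4.0162
  t2: +0.6668
  t3: -1.1060
  t4: -0.0946
  t5: +13.2749
  t6: +4.2683
  t7: +0.5571
  t8: +1.4822
  t9: +4.0929
  t10: +5.3188
  t11: +24.6739
  t12: +27.3152
  t13: +5.5360
  t14: +1.2266
  t15: +5.1712
  t16: +1.4645
  t17: +2.1291
  t18: +3.4066
  t19: +2.8209
  t20: +4.5280
  t21: +1.7908
  t22: +0.7284
  t23: +1.2073
  t24: +2.0833
  t25: +9.7819
  t26: +6.4924
  t27: +15.9221
  t28: +3.5038
  t29: +2.1932
  t30: +10.0467
  t31: +10.2262
  t32: +45.9477
  t33: +1.9379
  t34: +11.2834
Σ = +233.8939 → |volume| = 233.89

Directed edges: 102 total, each appears once with its reverse present → watertight.

233.89 WATERTIGHT


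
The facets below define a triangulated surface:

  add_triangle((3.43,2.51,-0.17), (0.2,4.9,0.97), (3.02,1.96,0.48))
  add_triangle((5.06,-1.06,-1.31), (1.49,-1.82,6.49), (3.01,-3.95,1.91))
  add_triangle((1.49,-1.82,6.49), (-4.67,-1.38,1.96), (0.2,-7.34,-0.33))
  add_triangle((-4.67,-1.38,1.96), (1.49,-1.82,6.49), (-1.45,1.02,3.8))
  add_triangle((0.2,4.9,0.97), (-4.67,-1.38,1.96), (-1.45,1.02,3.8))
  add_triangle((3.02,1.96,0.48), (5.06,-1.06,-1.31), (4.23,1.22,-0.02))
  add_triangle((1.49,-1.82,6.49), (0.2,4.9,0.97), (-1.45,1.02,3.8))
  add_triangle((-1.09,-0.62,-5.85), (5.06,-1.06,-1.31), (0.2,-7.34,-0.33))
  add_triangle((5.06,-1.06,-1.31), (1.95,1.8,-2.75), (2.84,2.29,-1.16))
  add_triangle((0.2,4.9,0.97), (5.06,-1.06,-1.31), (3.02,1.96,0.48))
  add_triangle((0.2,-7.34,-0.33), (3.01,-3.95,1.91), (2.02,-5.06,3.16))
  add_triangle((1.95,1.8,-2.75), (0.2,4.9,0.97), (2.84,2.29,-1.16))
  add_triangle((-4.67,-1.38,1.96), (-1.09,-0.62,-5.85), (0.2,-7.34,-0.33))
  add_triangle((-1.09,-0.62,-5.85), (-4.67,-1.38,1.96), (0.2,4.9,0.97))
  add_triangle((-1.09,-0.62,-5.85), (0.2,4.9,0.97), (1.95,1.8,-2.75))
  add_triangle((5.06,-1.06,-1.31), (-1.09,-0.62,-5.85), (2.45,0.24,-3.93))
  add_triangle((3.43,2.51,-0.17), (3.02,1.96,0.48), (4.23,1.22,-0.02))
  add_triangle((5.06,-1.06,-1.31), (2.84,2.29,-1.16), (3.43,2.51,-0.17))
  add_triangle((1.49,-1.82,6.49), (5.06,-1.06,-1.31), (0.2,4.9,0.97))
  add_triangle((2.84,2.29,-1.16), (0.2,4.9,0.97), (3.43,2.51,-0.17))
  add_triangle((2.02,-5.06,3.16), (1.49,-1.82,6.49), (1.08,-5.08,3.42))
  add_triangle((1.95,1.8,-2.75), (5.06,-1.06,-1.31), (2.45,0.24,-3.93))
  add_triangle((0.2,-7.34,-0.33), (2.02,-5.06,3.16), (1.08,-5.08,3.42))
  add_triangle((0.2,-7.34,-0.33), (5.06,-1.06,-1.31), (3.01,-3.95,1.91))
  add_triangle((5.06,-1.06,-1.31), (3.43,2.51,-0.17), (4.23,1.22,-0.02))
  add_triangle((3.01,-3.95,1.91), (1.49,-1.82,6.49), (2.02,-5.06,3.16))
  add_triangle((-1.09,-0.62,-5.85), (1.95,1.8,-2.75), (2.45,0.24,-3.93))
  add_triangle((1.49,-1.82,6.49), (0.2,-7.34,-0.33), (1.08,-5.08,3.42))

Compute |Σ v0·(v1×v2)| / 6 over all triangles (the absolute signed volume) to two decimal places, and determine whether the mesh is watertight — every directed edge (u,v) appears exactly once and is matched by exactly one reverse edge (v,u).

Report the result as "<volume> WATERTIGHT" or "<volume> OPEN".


Per-triangle v0·(v1×v2)/6:
  t1: +1.8512
  t2: +15.8282
  t3: +41.4100
  t4: +13.6364
  t5: +10.8366
  t6: -0.1094
  t7: +12.9413
  t8: +37.5430
  t9: +4.6713
  t10: -3.0249
  t11: +7.2209
  t12: +4.4951
  t13: +36.2675
  t14: +23.5211
  t15: +11.4780
  t16: +6.2532
  t17: +0.6480
  t18: +2.9033
  t19: +29.9552
  t20: +2.8884
  t21: +4.4392
  t22: +4.7121
  t23: +4.4984
  t24: +17.3306
  t25: +1.6520
  t26: +6.8286
  t27: +4.9130
  t28: +1.1410
Σ = +306.7292 → |volume| = 306.73

Directed edges: 84 total, each appears once with its reverse present → watertight.

306.73 WATERTIGHT


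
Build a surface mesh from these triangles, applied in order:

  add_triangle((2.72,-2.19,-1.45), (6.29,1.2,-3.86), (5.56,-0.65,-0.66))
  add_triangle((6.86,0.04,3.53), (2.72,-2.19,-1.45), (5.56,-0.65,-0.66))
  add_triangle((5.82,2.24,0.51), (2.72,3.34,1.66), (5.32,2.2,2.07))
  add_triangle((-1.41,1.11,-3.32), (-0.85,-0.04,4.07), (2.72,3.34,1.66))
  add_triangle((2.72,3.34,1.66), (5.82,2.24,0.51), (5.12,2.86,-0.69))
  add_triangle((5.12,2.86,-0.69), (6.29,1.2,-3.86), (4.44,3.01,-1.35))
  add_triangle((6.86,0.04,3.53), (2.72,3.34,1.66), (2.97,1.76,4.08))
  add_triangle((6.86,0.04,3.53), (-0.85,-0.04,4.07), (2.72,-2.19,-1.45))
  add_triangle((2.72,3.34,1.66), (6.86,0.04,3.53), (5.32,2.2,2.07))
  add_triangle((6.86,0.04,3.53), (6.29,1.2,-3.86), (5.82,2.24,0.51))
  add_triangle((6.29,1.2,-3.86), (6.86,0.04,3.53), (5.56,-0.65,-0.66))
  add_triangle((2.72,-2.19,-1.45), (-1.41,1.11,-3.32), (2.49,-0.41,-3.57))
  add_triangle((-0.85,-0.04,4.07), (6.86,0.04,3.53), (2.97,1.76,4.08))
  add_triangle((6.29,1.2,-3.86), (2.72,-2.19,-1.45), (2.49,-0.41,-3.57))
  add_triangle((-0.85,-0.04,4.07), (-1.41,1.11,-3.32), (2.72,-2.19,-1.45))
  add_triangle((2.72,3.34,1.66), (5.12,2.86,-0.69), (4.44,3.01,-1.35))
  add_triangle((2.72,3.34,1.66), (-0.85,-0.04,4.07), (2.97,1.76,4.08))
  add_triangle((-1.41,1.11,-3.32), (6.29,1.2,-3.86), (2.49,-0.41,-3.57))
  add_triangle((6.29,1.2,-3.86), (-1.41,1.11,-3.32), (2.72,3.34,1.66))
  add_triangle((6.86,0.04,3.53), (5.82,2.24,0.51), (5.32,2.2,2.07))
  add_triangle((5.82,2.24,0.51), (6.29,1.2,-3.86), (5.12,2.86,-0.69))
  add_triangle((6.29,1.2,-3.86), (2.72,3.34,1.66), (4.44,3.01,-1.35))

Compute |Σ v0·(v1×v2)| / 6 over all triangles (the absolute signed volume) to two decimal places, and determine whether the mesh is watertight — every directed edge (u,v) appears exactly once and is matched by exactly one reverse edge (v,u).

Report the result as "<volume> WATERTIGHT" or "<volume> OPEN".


136.38 WATERTIGHT

Per-triangle v0·(v1×v2)/6:
  t1: +7.4222
  t2: +6.6568
  t3: +3.3572
  t4: +7.0299
  t5: +3.7593
  t6: +2.8459
  t7: +9.1793
  t8: +11.4820
  t9: +3.1827
  t10: +14.5947
  t11: +10.2203
  t12: +2.9694
  t13: +9.0831
  t14: +6.0022
  t15: +1.3785
  t16: +2.0840
  t17: +4.9571
  t18: +6.8351
  t19: +17.1905
  t20: +4.4783
  t21: +5.1542
  t22: -3.4833
Σ = +136.3795 → |volume| = 136.38

Directed edges: 66 total, each appears once with its reverse present → watertight.


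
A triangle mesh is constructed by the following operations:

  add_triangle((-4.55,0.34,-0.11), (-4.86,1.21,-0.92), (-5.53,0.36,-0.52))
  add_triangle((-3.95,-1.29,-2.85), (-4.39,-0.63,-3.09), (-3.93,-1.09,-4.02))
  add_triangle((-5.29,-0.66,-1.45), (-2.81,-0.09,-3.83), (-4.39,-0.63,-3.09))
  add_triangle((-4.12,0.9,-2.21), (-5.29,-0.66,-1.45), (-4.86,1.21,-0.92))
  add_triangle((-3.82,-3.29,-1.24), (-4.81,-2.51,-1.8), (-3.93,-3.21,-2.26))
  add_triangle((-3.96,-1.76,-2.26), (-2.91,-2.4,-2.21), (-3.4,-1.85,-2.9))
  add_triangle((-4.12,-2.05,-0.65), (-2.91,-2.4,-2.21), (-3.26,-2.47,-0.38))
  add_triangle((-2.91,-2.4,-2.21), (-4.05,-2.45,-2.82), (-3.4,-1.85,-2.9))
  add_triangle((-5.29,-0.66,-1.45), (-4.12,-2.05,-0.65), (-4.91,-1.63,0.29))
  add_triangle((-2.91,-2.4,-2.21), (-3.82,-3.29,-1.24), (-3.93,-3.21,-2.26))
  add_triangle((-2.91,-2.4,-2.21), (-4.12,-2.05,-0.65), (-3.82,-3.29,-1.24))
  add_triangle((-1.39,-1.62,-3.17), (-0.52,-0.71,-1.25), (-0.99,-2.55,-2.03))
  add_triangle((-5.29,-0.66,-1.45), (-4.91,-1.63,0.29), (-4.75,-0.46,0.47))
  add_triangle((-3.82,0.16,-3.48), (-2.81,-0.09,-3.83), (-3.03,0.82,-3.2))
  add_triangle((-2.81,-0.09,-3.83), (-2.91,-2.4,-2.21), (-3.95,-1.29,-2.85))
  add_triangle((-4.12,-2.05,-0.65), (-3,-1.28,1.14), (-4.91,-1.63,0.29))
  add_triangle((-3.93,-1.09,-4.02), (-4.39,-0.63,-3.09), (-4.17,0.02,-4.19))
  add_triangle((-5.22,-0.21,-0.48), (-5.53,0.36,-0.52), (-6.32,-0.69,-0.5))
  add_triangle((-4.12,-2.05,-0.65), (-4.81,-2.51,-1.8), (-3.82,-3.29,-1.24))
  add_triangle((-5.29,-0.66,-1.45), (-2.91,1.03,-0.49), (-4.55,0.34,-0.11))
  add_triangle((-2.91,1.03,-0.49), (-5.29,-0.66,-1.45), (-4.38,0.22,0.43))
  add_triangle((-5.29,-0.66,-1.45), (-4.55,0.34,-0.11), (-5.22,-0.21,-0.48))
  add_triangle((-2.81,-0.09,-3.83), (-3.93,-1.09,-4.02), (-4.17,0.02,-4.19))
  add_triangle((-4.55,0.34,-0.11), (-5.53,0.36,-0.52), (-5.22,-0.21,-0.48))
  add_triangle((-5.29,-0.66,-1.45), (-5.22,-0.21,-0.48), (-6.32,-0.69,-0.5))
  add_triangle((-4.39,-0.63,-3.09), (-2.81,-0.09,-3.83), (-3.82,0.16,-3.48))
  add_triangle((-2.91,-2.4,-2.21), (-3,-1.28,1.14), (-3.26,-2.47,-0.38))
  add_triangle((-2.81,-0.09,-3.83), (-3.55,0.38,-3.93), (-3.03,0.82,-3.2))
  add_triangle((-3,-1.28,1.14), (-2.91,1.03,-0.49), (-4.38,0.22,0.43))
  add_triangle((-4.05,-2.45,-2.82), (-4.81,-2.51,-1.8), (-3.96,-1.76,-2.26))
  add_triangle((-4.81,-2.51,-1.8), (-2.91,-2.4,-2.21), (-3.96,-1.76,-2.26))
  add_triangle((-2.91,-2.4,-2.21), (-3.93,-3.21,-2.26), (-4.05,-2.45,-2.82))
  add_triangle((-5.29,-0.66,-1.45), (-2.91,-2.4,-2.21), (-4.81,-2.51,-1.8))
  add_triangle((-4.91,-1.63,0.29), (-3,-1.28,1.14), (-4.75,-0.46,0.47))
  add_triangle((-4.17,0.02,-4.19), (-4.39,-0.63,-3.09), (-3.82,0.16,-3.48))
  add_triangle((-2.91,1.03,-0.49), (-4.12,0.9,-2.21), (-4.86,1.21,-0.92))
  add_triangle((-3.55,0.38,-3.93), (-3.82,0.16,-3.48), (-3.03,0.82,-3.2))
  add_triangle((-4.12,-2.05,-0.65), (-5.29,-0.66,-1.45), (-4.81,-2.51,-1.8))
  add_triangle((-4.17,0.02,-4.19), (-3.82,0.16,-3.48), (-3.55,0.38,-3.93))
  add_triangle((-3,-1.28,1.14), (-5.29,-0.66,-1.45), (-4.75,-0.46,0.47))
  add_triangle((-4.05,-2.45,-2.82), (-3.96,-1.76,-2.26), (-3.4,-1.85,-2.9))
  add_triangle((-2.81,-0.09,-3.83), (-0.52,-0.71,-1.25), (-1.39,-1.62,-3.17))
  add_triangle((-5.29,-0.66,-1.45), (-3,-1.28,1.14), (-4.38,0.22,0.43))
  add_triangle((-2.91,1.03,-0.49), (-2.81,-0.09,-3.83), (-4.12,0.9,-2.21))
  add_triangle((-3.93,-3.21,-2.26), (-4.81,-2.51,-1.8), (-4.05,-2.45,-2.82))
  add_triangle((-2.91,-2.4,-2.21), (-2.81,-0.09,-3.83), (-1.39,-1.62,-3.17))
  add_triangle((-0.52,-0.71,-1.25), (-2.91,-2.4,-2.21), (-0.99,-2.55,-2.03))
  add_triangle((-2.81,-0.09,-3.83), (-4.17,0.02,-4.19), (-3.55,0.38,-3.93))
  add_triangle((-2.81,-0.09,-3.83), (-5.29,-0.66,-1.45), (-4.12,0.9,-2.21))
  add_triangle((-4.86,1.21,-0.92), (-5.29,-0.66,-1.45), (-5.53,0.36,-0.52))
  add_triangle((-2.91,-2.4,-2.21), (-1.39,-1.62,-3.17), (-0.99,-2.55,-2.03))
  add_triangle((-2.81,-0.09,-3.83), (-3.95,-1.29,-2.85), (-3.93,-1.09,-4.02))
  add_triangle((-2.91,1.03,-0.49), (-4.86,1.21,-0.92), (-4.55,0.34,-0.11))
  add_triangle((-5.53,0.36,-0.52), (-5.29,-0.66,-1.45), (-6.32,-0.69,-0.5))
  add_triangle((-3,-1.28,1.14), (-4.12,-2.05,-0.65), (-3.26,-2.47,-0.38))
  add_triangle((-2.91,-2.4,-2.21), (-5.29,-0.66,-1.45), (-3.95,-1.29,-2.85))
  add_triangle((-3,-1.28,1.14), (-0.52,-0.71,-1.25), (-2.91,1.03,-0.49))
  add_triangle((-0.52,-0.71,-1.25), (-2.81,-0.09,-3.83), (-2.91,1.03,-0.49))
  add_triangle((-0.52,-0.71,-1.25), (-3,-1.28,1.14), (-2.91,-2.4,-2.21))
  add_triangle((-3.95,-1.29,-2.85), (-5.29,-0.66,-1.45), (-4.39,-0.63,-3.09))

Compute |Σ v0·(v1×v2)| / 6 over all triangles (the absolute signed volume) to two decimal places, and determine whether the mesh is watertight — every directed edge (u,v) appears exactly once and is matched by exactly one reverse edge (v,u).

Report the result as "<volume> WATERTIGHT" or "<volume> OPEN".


29.28 WATERTIGHT

Per-triangle v0·(v1×v2)/6:
  t1: +0.2805
  t2: +0.6365
  t3: +0.6555
  t4: +2.2445
  t5: +0.9966
  t6: -0.5780
  t7: +1.1072
  t8: +0.2556
  t9: +1.7853
  t10: +0.0742
  t11: -1.2536
  t12: +0.0262
  t13: +1.7808
  t14: -0.6186
  t15: +1.7804
  t16: +0.7452
  t17: +1.0503
  t18: -0.0368
  t19: +0.9422
  t20: -1.1505
  t21: +1.7948
  t22: -0.3185
  t23: +0.7706
  t24: +0.1615
  t25: -0.3969
  t26: -0.7784
  t27: -0.8514
  t28: +0.1752
  t29: -0.2646
  t30: +0.5304
  t31: -0.8252
  t32: +0.3090
  t33: +1.5134
  t34: +0.9240
  t35: +0.2922
  t36: +0.3477
  t37: +0.2424
  t38: +1.4592
  t39: +0.1261
  t40: -1.6444
  t41: +0.2979
  t42: -0.0148
  t43: +2.6281
  t44: +0.1113
  t45: +0.9992
  t46: +2.6738
  t47: -0.5446
  t48: +0.2800
  t49: +3.5663
  t50: +1.2132
  t51: +1.4841
  t52: -0.4158
  t53: +0.2250
  t54: +1.0543
  t55: +0.9589
  t56: +2.1812
  t57: -2.0337
  t58: -0.8441
  t59: -0.0292
  t60: +1.1978
Σ = +29.2795 → |volume| = 29.28

Directed edges: 180 total, each appears once with its reverse present → watertight.


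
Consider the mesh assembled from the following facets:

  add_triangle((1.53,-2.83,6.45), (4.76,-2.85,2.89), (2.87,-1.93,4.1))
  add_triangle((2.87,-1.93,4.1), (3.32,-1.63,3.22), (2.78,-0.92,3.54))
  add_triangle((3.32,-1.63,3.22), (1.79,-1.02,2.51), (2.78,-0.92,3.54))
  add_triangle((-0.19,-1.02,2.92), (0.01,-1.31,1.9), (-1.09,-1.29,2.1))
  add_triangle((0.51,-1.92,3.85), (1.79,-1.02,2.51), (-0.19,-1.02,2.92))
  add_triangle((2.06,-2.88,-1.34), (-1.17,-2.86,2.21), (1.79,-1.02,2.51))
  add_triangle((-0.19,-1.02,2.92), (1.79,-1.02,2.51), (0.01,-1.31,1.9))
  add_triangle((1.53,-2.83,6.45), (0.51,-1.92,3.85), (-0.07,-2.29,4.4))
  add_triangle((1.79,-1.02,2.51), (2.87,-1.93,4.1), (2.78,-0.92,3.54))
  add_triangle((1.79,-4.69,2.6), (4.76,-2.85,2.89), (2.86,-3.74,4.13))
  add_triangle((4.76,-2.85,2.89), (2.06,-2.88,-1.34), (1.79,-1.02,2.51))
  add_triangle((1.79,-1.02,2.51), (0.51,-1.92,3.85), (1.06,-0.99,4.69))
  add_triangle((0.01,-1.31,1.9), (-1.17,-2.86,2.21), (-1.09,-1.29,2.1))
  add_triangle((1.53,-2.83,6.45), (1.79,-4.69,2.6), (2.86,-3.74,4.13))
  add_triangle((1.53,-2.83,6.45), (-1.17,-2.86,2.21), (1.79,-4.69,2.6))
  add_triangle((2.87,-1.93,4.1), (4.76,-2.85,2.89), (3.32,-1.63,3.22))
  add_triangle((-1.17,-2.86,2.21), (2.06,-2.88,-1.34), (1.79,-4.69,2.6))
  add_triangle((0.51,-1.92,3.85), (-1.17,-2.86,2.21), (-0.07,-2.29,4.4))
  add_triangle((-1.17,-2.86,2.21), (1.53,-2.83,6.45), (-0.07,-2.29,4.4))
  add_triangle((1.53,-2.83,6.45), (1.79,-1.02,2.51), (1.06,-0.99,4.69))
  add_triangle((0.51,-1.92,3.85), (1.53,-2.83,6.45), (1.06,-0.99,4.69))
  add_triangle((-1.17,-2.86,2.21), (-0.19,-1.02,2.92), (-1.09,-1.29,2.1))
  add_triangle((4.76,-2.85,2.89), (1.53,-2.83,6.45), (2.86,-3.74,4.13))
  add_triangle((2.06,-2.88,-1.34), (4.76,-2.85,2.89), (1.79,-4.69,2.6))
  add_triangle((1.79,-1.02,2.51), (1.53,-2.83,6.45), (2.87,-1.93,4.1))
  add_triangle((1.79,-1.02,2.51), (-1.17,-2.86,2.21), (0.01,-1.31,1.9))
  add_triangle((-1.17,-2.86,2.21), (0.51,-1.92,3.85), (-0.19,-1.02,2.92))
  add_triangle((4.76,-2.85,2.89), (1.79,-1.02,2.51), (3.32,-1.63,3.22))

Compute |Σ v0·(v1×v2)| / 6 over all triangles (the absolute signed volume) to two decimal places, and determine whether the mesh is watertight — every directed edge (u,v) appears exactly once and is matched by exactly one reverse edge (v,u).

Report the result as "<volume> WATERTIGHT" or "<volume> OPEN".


Per-triangle v0·(v1×v2)/6:
  t1: +2.6527
  t2: +0.5673
  t3: -0.2564
  t4: -0.3360
  t5: +0.4937
  t6: -6.4090
  t7: -0.6051
  t8: -0.1205
  t9: +0.0165
  t10: +4.4366
  t11: -1.7528
  t12: -1.1963
  t13: -0.5250
  t14: +4.7426
  t15: +8.8484
  t16: +0.8714
  t17: +4.7222
  t18: -0.6466
  t19: +1.6085
  t20: +1.3758
  t21: +0.4759
  t22: +0.6909
  t23: +5.2467
  t24: +9.4133
  t25: +0.3341
  t26: -0.4860
  t27: +1.0600
  t28: -0.3546
Σ = +34.8685 → |volume| = 34.87

Directed edges: 84 total, each appears once with its reverse present → watertight.

34.87 WATERTIGHT


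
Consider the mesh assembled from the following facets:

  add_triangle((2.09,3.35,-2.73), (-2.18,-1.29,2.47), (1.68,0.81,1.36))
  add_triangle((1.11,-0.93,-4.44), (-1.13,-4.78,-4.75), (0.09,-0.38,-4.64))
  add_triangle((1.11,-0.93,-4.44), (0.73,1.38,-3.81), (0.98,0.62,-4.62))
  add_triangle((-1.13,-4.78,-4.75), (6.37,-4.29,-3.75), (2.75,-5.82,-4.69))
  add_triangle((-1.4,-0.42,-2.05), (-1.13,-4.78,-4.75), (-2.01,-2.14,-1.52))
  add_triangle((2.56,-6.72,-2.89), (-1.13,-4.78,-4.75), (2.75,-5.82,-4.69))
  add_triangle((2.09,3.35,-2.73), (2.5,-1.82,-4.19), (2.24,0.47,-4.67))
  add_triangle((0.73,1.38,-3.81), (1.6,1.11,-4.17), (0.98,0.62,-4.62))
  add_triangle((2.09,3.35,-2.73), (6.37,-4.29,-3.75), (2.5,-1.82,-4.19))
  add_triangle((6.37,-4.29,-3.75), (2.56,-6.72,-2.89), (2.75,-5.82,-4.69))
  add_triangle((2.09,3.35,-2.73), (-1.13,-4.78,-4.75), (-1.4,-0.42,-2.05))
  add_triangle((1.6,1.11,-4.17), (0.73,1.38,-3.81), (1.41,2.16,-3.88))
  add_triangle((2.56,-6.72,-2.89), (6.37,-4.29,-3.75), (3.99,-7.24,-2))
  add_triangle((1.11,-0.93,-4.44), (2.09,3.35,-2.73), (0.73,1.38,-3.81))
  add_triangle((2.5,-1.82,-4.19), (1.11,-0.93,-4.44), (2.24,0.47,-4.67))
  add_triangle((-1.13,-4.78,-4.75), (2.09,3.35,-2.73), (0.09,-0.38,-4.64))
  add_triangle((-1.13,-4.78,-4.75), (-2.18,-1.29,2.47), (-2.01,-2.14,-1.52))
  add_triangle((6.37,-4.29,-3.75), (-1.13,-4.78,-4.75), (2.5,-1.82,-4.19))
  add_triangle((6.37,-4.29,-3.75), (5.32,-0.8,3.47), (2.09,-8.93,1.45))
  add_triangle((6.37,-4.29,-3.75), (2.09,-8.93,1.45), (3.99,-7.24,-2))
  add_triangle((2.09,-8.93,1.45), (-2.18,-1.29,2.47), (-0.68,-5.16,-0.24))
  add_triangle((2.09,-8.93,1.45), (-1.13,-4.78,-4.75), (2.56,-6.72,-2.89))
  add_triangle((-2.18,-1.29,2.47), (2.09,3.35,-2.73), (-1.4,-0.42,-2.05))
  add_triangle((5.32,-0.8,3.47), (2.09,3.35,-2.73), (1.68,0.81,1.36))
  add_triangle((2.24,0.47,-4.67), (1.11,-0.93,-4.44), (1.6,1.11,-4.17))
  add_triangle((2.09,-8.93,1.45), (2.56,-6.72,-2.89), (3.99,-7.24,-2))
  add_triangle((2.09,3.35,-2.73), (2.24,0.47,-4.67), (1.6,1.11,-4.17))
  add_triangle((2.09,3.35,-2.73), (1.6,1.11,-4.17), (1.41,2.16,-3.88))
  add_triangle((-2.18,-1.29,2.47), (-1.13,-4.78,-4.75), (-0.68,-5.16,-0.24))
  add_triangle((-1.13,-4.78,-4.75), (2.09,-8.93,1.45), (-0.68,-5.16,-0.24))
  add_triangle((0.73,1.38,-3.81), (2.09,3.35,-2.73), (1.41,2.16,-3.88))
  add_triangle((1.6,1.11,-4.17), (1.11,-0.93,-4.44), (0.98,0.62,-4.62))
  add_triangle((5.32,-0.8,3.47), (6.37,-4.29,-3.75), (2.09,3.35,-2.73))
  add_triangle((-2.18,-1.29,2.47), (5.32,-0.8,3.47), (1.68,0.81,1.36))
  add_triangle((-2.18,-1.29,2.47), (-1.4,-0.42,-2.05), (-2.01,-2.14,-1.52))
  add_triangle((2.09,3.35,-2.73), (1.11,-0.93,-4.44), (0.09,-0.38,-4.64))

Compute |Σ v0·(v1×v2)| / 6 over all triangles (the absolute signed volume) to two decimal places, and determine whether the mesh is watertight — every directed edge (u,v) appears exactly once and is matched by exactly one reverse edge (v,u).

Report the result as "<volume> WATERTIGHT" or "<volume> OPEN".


Per-triangle v0·(v1×v2)/6:
  t1: +2.4815
  t2: +4.0121
  t3: -0.0206
  t4: +4.7461
  t5: +2.5849
  t6: +8.8363
  t7: +2.5353
  t8: +0.5117
  t9: +13.9468
  t10: +10.4632
  t11: +7.9668
  t12: +0.5533
  t13: +8.5352
  t14: -2.9143
  t15: +2.3045
  t16: -3.5398
  t17: +3.5897
  t18: +15.2070
  t19: +60.6438
  t20: +10.1695
  t21: +10.3324
  t22: +21.4441
  t23: +2.7382
  t24: +4.7150
  t25: +0.9767
  t26: +8.9357
  t27: +1.3772
  t28: +0.9602
  t29: +8.9146
  t30: +11.9181
  t31: +0.2486
  t32: +0.9119
  t33: +37.7762
  t34: +4.0460
  t35: +1.8194
  t36: +3.7218
Σ = +273.4492 → |volume| = 273.45

Directed edges: 108 total; 6 unmatched, e.g. (1.11,-0.93,-4.44)→(-1.13,-4.78,-4.75) → open.

273.45 OPEN


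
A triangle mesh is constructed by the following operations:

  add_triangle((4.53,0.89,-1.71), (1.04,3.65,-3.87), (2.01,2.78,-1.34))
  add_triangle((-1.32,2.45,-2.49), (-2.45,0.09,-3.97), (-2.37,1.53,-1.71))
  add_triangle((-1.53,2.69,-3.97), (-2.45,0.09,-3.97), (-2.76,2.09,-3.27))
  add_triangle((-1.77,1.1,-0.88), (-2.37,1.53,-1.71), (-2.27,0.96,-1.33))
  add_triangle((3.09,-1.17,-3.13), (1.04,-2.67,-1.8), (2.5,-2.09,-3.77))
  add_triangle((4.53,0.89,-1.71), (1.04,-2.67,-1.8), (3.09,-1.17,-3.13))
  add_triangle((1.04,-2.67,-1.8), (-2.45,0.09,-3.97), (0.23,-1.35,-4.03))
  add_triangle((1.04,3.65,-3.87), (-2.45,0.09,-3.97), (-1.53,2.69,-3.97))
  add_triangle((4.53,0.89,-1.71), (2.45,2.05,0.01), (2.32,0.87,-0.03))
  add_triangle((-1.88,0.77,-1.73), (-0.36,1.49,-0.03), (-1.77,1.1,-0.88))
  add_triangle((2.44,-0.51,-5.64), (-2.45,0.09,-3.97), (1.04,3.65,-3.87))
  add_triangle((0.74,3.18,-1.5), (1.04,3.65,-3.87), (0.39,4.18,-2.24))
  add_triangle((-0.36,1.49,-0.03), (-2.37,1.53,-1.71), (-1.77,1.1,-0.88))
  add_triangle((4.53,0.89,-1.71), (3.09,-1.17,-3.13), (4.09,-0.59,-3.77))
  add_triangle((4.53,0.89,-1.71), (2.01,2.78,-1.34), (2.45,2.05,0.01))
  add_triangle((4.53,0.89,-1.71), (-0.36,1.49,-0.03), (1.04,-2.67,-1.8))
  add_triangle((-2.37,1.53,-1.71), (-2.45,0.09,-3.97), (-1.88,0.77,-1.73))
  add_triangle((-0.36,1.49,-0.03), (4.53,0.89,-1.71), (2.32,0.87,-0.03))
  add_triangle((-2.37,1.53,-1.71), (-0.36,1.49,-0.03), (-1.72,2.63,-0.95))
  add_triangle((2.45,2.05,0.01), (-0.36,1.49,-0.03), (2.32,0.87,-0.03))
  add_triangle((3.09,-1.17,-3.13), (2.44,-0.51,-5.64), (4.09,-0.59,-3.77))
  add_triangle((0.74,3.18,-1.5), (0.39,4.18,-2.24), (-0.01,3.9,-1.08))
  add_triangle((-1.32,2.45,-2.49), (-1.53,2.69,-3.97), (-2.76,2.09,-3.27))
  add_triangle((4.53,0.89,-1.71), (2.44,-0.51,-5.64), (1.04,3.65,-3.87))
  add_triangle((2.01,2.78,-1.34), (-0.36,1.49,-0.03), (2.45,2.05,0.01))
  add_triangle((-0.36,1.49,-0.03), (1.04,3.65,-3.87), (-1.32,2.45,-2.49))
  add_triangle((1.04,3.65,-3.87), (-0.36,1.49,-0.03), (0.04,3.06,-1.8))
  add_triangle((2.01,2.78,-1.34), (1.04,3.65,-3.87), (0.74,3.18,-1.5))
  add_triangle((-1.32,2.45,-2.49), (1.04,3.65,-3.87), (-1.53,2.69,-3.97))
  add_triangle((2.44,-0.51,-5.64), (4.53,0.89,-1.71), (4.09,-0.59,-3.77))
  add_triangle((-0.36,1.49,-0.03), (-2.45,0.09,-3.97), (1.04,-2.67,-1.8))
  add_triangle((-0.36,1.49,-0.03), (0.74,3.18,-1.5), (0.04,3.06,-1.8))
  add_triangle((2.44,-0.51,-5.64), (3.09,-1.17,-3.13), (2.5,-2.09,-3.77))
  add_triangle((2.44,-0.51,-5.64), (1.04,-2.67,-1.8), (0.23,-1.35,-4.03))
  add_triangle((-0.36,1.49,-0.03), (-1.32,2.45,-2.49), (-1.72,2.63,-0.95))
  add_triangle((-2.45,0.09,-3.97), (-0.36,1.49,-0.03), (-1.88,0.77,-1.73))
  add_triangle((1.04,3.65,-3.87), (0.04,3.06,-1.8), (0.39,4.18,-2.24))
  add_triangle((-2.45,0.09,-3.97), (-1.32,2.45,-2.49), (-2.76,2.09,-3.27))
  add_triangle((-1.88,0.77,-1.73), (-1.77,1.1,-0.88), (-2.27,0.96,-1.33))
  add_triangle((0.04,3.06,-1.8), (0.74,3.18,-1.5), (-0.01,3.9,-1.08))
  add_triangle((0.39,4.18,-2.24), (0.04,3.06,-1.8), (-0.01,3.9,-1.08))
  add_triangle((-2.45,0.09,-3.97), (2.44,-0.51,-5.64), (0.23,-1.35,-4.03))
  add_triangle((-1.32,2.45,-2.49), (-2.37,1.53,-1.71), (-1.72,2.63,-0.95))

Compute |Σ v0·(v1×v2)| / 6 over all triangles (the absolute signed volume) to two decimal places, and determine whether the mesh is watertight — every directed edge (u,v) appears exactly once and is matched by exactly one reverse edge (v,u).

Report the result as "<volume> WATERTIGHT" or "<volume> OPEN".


72.30 OPEN

Per-triangle v0·(v1×v2)/6:
  t1: +4.7498
  t2: +2.2959
  t3: +2.5036
  t4: +0.0741
  t5: +1.0112
  t6: +2.3729
  t7: +2.8221
  t8: +3.7293
  t9: +0.7093
  t10: -0.2796
  t11: +15.4020
  t12: +0.6906
  t13: +0.2011
  t14: +0.9208
  t15: +2.3718
  t16: -2.0184
  t17: +0.1659
  t18: -1.0485
  t19: -0.0067
  t20: -0.0413
  t21: +1.6437
  t22: +0.3651
  t23: +0.7870
  t24: +14.8738
  t25: +0.9733
  t26: +1.8513
  t27: -0.0949
  t28: +1.5491
  t29: +1.5228
  t30: +3.3021
  t31: -1.5070
  t32: +0.3732
  t33: +2.1295
  t34: +3.8090
  t35: +0.4952
  t36: -0.6354
  t37: +0.4054
  t38: -1.4641
  t39: -0.0821
  t40: -0.4440
  t41: +0.2145
  t42: +4.4998
  t43: +1.1066
Σ = +72.2998 → |volume| = 72.30

Directed edges: 129 total; 9 unmatched, e.g. (-2.37,1.53,-1.71)→(-2.27,0.96,-1.33) → open.


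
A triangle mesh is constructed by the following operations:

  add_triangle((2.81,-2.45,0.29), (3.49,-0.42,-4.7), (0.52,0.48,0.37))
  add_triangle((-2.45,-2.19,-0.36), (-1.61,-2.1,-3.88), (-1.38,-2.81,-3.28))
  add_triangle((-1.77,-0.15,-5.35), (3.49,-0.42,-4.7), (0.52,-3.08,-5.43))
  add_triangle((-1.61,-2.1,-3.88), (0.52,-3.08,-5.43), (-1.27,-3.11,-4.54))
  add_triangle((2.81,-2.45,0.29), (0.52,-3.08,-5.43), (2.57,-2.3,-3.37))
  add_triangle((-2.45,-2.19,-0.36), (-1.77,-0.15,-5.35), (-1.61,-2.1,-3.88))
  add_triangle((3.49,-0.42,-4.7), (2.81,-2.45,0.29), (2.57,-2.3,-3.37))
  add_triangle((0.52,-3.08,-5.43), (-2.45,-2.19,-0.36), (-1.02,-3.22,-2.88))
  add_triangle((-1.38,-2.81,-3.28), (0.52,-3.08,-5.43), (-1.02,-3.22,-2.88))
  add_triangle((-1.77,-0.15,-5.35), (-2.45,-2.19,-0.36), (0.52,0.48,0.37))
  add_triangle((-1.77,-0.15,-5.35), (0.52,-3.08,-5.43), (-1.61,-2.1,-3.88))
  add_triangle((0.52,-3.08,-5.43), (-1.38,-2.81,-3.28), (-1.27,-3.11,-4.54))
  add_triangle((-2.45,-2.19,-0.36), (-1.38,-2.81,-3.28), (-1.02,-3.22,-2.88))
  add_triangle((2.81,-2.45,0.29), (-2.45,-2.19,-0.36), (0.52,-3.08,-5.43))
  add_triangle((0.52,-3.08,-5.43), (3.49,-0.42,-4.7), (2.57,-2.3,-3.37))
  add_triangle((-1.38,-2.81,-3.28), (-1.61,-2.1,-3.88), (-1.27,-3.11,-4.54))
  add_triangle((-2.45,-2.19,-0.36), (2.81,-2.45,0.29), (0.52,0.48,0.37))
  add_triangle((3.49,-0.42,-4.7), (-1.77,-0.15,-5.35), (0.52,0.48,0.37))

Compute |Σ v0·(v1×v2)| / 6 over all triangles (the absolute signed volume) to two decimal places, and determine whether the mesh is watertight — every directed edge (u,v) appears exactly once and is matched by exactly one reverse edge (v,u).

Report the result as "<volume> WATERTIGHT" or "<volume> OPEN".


57.11 WATERTIGHT

Per-triangle v0·(v1×v2)/6:
  t1: +2.6006
  t2: +1.5149
  t3: +12.5749
  t4: +1.1146
  t5: +4.3196
  t6: +3.5042
  t7: +4.6059
  t8: -1.2382
  t9: +1.3187
  t10: +0.2032
  t11: +4.9648
  t12: +0.6450
  t13: +1.1430
  t14: +10.9785
  t15: +5.6365
  t16: +0.4188
  t17: +0.5941
  t18: +2.2148
Σ = +57.1138 → |volume| = 57.11

Directed edges: 54 total, each appears once with its reverse present → watertight.
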